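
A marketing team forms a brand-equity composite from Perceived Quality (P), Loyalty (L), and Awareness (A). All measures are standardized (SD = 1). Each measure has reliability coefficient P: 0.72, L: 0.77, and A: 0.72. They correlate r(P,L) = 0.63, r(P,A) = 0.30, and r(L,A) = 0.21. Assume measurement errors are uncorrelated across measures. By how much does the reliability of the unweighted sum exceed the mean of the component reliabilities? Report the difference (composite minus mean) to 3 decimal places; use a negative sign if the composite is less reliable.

0.114

Var(sum) = 3 + 2.28 = 5.28; true-score variance = 2.21 + 2.28 = 4.49; composite reliability = 0.8504.
Mean component reliability = 0.7367.
Difference = 0.8504 − 0.7367 = 0.114.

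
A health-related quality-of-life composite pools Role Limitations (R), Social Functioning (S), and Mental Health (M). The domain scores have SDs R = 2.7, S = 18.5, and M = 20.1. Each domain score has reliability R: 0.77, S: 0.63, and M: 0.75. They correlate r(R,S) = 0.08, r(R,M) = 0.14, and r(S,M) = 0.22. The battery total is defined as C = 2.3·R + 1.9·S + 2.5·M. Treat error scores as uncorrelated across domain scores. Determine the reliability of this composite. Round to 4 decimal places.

0.7665

Var(C) = 2.3²·2.7² + 1.9²·18.5² + 2.5²·20.1² + 2·[4.37·2.7·18.5·0.08 + 5.75·2.7·20.1·0.14 + 4.75·18.5·20.1·0.22] = 3799.15 + 899.466 = 4698.62.
Because errors are independent across components, Cov(Tᵢ,Tⱼ) = Cov(Xᵢ,Xⱼ); the off-diagonal part of the true-score variance is the same as above.
True-score variance = [2.3²·2.7²·0.77 + 1.9²·18.5²·0.63 + 2.5²·20.1²·0.75] + 899.466 = 2701.87 + 899.466 = 3601.34.
Reliability = 3601.34 / 4698.62 = 0.7665.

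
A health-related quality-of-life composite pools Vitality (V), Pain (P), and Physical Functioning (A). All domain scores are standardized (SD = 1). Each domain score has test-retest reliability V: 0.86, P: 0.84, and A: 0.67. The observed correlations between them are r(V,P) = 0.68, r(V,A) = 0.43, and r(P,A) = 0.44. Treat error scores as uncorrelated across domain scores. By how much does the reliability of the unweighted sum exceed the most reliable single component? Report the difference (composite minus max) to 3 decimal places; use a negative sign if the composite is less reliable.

Var(sum) = 3 + 3.1 = 6.1; true-score variance = 2.37 + 3.1 = 5.47; composite reliability = 0.8967.
Max component reliability = 0.8600.
Difference = 0.8967 − 0.8600 = 0.037.

0.037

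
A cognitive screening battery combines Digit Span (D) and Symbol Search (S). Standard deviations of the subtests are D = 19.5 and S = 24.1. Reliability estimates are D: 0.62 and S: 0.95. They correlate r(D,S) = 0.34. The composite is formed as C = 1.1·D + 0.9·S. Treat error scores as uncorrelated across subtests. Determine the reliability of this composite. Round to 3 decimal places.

Var(C) = 1.1²·19.5² + 0.9²·24.1² + 2·[0.99·19.5·24.1·0.34] = 930.559 + 316.37 = 1246.93.
Under uncorrelated errors the observed covariances equal the true-score covariances, so only the own-variance terms attenuate.
True-score variance = [1.1²·19.5²·0.62 + 0.9²·24.1²·0.95] + 316.37 = 732.197 + 316.37 = 1048.57.
Reliability = 1048.57 / 1246.93 = 0.841.

0.841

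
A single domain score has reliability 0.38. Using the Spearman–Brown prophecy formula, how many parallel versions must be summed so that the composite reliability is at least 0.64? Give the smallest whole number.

k ≥ ρ*(1−ρ₁)/(ρ₁(1−ρ*)) = 0.64·0.62 / (0.38·0.36) = 2.901.
Smallest integer k = 3.

3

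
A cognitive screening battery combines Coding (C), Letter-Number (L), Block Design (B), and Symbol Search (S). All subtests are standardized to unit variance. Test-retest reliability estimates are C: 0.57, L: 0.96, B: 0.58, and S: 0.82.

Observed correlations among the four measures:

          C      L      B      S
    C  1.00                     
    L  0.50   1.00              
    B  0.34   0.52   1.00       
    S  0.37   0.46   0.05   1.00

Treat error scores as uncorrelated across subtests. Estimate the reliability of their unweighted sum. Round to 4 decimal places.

0.8738

Var(C+L+B+S) = 4 + 2·[0.50 + 0.34 + 0.37 + 0.52 + 0.46 + 0.05] = 4 + 4.48 = 8.48.
Under uncorrelated errors the observed covariances equal the true-score covariances, so only the own-variance terms attenuate.
True-score variance = [0.57 + 0.96 + 0.58 + 0.82] + 4.48 = 2.93 + 4.48 = 7.41.
Reliability = 7.41 / 8.48 = 0.8738.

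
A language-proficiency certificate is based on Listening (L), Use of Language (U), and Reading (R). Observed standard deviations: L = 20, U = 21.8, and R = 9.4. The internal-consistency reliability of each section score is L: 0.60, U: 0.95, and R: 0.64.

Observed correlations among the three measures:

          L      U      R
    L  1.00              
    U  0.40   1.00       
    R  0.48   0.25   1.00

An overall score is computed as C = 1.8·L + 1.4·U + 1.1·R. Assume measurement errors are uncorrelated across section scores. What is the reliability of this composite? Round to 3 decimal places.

Var(C) = 1.8²·20² + 1.4²·21.8² + 1.1²·9.4² + 2·[2.52·20·21.8·0.40 + 1.98·20·9.4·0.48 + 1.54·21.8·9.4·0.25] = 2334.39 + 1394.11 = 3728.5.
With uncorrelated errors the cross-covariances are all true-score covariance, so they carry over unchanged; only the diagonal terms shrink to ρᵢσᵢ².
True-score variance = [1.8²·20²·0.60 + 1.4²·21.8²·0.95 + 1.1²·9.4²·0.64] + 1394.11 = 1730.92 + 1394.11 = 3125.04.
Reliability = 3125.04 / 3728.5 = 0.838.

0.838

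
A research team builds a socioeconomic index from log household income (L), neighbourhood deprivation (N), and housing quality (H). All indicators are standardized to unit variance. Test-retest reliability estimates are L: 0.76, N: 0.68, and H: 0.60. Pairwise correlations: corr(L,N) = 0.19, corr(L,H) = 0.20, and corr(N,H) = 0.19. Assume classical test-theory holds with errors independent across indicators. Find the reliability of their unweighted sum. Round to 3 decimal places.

Var(L+N+H) = 3 + 2·[0.19 + 0.20 + 0.19] = 3 + 1.16 = 4.16.
Under uncorrelated errors the observed covariances equal the true-score covariances, so only the own-variance terms attenuate.
True-score variance = [0.76 + 0.68 + 0.60] + 1.16 = 2.04 + 1.16 = 3.2.
Reliability = 3.2 / 4.16 = 0.769.

0.769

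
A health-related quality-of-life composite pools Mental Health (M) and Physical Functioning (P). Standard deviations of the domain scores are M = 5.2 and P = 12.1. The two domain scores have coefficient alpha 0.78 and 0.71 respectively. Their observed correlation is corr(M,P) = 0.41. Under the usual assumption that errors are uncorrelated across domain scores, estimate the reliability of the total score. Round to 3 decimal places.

Var(M+P) = 5.2² + 12.1² + 2·[5.2·12.1·0.41] = 173.45 + 51.5944 = 225.044.
Under uncorrelated errors the observed covariances equal the true-score covariances, so only the own-variance terms attenuate.
True-score variance = [5.2²·0.78 + 12.1²·0.71] + 51.5944 = 125.042 + 51.5944 = 176.637.
Reliability = 176.637 / 225.044 = 0.785.

0.785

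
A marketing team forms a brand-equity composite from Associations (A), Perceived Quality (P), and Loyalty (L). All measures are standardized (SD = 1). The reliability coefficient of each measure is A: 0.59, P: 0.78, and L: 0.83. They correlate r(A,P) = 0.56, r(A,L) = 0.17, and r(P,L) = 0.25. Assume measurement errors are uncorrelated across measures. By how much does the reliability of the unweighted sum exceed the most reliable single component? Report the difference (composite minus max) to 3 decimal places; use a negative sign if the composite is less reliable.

0.009

Var(sum) = 3 + 1.96 = 4.96; true-score variance = 2.2 + 1.96 = 4.16; composite reliability = 0.8387.
Max component reliability = 0.8300.
Difference = 0.8387 − 0.8300 = 0.009.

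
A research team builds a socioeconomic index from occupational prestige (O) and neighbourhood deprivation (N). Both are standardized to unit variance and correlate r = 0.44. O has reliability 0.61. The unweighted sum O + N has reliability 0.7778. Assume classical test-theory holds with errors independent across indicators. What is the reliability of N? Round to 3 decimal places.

Var(O+N) = 2 + 2·0.44 = 2.880.
True-score variance = ρ_O + ρ_N + 2·0.44, so 0.7778 = (0.61 + ρ_N + 0.88) / 2.880.
ρ_N = 0.7778·2.880 − 0.61 − 0.88 = 0.750.

0.750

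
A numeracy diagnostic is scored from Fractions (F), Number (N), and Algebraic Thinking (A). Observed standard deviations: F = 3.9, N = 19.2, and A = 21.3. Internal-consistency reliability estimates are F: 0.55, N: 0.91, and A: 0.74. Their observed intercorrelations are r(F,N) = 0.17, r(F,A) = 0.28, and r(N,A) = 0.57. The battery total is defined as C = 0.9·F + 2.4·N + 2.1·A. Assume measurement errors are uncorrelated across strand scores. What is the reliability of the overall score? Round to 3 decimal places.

Var(C) = 0.9²·3.9² + 2.4²·19.2² + 2.1²·21.3² + 2·[2.16·3.9·19.2·0.17 + 1.89·3.9·21.3·0.28 + 5.04·19.2·21.3·0.57] = 4136.46 + 2492.63 = 6629.09.
Under uncorrelated errors the observed covariances equal the true-score covariances, so only the own-variance terms attenuate.
True-score variance = [0.9²·3.9²·0.55 + 2.4²·19.2²·0.91 + 2.1²·21.3²·0.74] + 2492.63 = 3419.61 + 2492.63 = 5912.25.
Reliability = 5912.25 / 6629.09 = 0.892.

0.892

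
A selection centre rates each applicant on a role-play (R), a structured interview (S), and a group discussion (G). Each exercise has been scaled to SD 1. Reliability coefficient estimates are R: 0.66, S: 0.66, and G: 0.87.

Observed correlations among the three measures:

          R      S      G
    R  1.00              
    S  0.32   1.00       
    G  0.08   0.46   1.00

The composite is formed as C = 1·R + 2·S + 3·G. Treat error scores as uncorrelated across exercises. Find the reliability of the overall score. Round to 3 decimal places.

0.865

Var(C) = 1 + 2² + 3² + 2·[2·0.32 + 3·0.08 + 6·0.46] = 14 + 7.28 = 21.28.
With uncorrelated errors the cross-covariances are all true-score covariance, so they carry over unchanged; only the diagonal terms shrink to ρᵢσᵢ².
True-score variance = [0.66 + 2²·0.66 + 3²·0.87] + 7.28 = 11.13 + 7.28 = 18.41.
Reliability = 18.41 / 21.28 = 0.865.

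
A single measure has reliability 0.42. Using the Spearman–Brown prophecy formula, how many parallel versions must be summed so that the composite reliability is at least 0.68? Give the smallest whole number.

3

k ≥ ρ*(1−ρ₁)/(ρ₁(1−ρ*)) = 0.68·0.58 / (0.42·0.32) = 2.935.
Smallest integer k = 3.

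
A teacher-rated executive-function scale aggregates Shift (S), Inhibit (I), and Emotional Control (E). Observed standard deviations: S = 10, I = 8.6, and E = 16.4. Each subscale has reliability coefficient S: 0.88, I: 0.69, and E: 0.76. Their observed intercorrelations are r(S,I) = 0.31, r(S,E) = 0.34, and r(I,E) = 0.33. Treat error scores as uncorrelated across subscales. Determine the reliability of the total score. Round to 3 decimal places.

Var(S+I+E) = 10² + 8.6² + 16.4² + 2·[10·8.6·0.31 + 10·16.4·0.34 + 8.6·16.4·0.33] = 442.92 + 257.926 = 700.846.
Under uncorrelated errors the observed covariances equal the true-score covariances, so only the own-variance terms attenuate.
True-score variance = [10²·0.88 + 8.6²·0.69 + 16.4²·0.76] + 257.926 = 343.442 + 257.926 = 601.368.
Reliability = 601.368 / 700.846 = 0.858.

0.858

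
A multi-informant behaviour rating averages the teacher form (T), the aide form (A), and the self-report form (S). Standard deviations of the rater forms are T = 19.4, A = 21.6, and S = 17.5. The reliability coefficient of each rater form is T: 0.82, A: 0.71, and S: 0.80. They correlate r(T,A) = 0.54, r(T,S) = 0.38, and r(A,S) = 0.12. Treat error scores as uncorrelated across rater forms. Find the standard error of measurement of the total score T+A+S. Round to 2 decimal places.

Var(total) = 1149.17 + 801.303 = 1950.47.
True-score variance = 884.873 + 801.303 = 1686.18, so reliability = 0.8645.
Error variance = 1950.47 − 1686.18 = 264.297; SEM = √264.297 = 16.26.

16.26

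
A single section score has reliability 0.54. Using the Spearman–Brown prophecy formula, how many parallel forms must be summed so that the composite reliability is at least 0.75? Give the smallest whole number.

k ≥ ρ*(1−ρ₁)/(ρ₁(1−ρ*)) = 0.75·0.46 / (0.54·0.25) = 2.556.
Smallest integer k = 3.

3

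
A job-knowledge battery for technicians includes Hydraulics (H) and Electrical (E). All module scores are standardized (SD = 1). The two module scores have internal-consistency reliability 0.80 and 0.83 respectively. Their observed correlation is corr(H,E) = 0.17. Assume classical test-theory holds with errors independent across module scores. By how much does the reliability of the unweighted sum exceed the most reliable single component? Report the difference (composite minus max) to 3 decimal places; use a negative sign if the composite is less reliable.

Var(sum) = 2 + 0.34 = 2.34; true-score variance = 1.63 + 0.34 = 1.97; composite reliability = 0.8419.
Max component reliability = 0.8300.
Difference = 0.8419 − 0.8300 = 0.012.

0.012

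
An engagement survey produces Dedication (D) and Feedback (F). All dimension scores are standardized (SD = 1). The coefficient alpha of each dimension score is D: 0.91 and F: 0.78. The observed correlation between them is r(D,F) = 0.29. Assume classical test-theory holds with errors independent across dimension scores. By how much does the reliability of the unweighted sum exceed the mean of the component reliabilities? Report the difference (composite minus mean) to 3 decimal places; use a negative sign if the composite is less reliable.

Var(sum) = 2 + 0.58 = 2.58; true-score variance = 1.69 + 0.58 = 2.27; composite reliability = 0.8798.
Mean component reliability = 0.8450.
Difference = 0.8798 − 0.8450 = 0.035.

0.035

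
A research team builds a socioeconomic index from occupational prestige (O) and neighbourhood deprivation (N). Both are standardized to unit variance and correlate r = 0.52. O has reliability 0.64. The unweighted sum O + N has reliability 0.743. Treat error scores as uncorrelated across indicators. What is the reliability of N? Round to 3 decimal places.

0.579

Var(O+N) = 2 + 2·0.52 = 3.040.
True-score variance = ρ_O + ρ_N + 2·0.52, so 0.743 = (0.64 + ρ_N + 1.04) / 3.040.
ρ_N = 0.743·3.040 − 0.64 − 1.04 = 0.579.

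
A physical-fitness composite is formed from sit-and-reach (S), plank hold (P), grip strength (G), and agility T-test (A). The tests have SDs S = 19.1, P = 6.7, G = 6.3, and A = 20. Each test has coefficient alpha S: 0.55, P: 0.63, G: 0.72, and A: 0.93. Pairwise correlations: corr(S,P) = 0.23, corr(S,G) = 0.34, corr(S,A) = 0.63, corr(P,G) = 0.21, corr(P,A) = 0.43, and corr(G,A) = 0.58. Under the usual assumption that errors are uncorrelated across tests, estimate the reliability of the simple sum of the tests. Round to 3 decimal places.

0.874

Var(S+P+G+A) = 19.1² + 6.7² + 6.3² + 20² + 2·[19.1·6.7·0.23 + 19.1·6.3·0.34 + 19.1·20·0.63 + 6.7·6.3·0.21 + 6.7·20·0.43 + 6.3·20·0.58] = 849.39 + 901.139 = 1750.53.
Because errors are independent across components, Cov(Tᵢ,Tⱼ) = Cov(Xᵢ,Xⱼ); the off-diagonal part of the true-score variance is the same as above.
True-score variance = [19.1²·0.55 + 6.7²·0.63 + 6.3²·0.72 + 20²·0.93] + 901.139 = 629.503 + 901.139 = 1530.64.
Reliability = 1530.64 / 1750.53 = 0.874.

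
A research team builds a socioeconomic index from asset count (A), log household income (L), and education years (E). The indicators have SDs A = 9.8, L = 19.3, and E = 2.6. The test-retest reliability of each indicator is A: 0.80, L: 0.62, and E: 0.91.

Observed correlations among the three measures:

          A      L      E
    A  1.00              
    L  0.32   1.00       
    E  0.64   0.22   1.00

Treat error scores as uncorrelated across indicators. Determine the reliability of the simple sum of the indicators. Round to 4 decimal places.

Var(A+L+E) = 9.8² + 19.3² + 2.6² + 2·[9.8·19.3·0.32 + 9.8·2.6·0.64 + 19.3·2.6·0.22] = 475.29 + 175.743 = 651.033.
With uncorrelated errors the cross-covariances are all true-score covariance, so they carry over unchanged; only the diagonal terms shrink to ρᵢσᵢ².
True-score variance = [9.8²·0.80 + 19.3²·0.62 + 2.6²·0.91] + 175.743 = 313.927 + 175.743 = 489.671.
Reliability = 489.671 / 651.033 = 0.7521.

0.7521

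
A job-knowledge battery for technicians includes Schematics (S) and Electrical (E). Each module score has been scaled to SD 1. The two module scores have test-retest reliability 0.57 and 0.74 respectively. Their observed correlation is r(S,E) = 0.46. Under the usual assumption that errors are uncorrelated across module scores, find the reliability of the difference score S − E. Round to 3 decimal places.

Var(S−E) = 1 + 1 − 2·0.46 = 2 − 0.92 = 1.08.
Under uncorrelated errors the observed covariances equal the true-score covariances, so only the own-variance terms attenuate.
True-score variance = [0.57 + 0.74] − 0.92 = 1.31 − 0.92 = 0.39.
Reliability = 0.39 / 1.08 = 0.361.

0.361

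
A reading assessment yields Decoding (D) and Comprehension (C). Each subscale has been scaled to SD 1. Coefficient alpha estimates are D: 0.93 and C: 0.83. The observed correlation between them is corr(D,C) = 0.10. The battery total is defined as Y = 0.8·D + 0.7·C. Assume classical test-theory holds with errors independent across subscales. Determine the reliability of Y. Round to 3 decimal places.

Var(Y) = 0.8² + 0.7² + 2·[0.56·0.10] = 1.13 + 0.112 = 1.242.
Because errors are independent across components, Cov(Tᵢ,Tⱼ) = Cov(Xᵢ,Xⱼ); the off-diagonal part of the true-score variance is the same as above.
True-score variance = [0.8²·0.93 + 0.7²·0.83] + 0.112 = 1.0019 + 0.112 = 1.1139.
Reliability = 1.1139 / 1.242 = 0.897.

0.897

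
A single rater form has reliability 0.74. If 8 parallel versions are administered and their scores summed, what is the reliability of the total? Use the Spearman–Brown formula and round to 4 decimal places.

ρ_k = kρ / (1 + (k−1)ρ) = 8·0.74 / (1 + 7·0.74) = 5.920 / 6.180 = 0.9579.

0.9579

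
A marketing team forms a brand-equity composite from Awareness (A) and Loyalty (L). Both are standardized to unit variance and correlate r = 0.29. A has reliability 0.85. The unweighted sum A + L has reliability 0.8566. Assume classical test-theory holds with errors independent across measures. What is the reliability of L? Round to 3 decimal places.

0.780

Var(A+L) = 2 + 2·0.29 = 2.580.
True-score variance = ρ_A + ρ_L + 2·0.29, so 0.8566 = (0.85 + ρ_L + 0.58) / 2.580.
ρ_L = 0.8566·2.580 − 0.85 − 0.58 = 0.780.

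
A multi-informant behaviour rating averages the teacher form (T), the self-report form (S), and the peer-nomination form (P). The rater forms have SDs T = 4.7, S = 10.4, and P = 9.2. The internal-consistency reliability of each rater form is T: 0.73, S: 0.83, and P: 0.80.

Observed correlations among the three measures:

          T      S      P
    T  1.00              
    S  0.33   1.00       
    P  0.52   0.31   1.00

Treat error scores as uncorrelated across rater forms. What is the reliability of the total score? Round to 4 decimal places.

0.8825

Var(T+S+P) = 4.7² + 10.4² + 9.2² + 2·[4.7·10.4·0.33 + 4.7·9.2·0.52 + 10.4·9.2·0.31] = 214.89 + 136.552 = 351.442.
Because errors are independent across components, Cov(Tᵢ,Tⱼ) = Cov(Xᵢ,Xⱼ); the off-diagonal part of the true-score variance is the same as above.
True-score variance = [4.7²·0.73 + 10.4²·0.83 + 9.2²·0.80] + 136.552 = 173.611 + 136.552 = 310.163.
Reliability = 310.163 / 351.442 = 0.8825.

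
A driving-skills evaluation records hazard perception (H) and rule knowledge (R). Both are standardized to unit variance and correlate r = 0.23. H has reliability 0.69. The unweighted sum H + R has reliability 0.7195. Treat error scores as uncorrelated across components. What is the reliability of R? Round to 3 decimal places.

0.620

Var(H+R) = 2 + 2·0.23 = 2.460.
True-score variance = ρ_H + ρ_R + 2·0.23, so 0.7195 = (0.69 + ρ_R + 0.46) / 2.460.
ρ_R = 0.7195·2.460 − 0.69 − 0.46 = 0.620.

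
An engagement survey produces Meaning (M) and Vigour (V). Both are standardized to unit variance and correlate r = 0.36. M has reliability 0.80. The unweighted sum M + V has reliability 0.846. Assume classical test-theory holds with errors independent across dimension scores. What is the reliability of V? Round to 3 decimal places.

0.781

Var(M+V) = 2 + 2·0.36 = 2.720.
True-score variance = ρ_M + ρ_V + 2·0.36, so 0.846 = (0.80 + ρ_V + 0.72) / 2.720.
ρ_V = 0.846·2.720 − 0.80 − 0.72 = 0.781.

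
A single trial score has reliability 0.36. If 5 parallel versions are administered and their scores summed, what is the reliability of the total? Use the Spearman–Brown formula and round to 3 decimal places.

ρ_k = kρ / (1 + (k−1)ρ) = 5·0.36 / (1 + 4·0.36) = 1.800 / 2.440 = 0.738.

0.738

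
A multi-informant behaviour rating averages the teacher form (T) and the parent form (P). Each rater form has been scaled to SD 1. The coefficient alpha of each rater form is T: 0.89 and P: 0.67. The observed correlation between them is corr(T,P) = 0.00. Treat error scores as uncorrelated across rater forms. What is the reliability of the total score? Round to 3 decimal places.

0.780

Var(T+P) = 2 + 2·[0.00] = 2 + 0 = 2.
With uncorrelated errors the cross-covariances are all true-score covariance, so they carry over unchanged; only the diagonal terms shrink to ρᵢσᵢ².
True-score variance = [0.89 + 0.67] + 0 = 1.56 + 0 = 1.56.
Reliability = 1.56 / 2 = 0.780.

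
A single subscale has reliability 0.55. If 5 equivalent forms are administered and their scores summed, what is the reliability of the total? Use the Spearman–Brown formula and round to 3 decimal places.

0.859

ρ_k = kρ / (1 + (k−1)ρ) = 5·0.55 / (1 + 4·0.55) = 2.750 / 3.200 = 0.859.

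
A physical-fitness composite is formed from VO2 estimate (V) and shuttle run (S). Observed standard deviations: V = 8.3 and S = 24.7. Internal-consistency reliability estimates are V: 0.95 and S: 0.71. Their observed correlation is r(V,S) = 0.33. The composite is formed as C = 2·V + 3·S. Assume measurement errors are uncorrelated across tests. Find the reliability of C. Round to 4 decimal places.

0.7558

Var(C) = 2²·8.3² + 3²·24.7² + 2·[6·8.3·24.7·0.33] = 5766.37 + 811.84 = 6578.21.
Under uncorrelated errors the observed covariances equal the true-score covariances, so only the own-variance terms attenuate.
True-score variance = [2²·8.3²·0.95 + 3²·24.7²·0.71] + 811.84 = 4160.26 + 811.84 = 4972.1.
Reliability = 4972.1 / 6578.21 = 0.7558.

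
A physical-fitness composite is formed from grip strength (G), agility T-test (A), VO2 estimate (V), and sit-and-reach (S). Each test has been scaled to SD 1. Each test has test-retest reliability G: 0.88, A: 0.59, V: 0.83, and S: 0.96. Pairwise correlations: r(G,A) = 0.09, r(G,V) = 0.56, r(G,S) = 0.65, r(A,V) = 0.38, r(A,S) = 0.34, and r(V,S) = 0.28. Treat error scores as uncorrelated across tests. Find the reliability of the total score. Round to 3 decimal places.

Var(G+A+V+S) = 4 + 2·[0.09 + 0.56 + 0.65 + 0.38 + 0.34 + 0.28] = 4 + 4.6 = 8.6.
With uncorrelated errors the cross-covariances are all true-score covariance, so they carry over unchanged; only the diagonal terms shrink to ρᵢσᵢ².
True-score variance = [0.88 + 0.59 + 0.83 + 0.96] + 4.6 = 3.26 + 4.6 = 7.86.
Reliability = 7.86 / 8.6 = 0.914.

0.914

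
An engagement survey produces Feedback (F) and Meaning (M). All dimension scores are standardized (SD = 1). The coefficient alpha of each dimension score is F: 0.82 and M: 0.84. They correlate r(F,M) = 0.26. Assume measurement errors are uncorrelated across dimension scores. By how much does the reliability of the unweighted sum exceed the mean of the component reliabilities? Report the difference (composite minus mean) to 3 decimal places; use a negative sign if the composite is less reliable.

Var(sum) = 2 + 0.52 = 2.52; true-score variance = 1.66 + 0.52 = 2.18; composite reliability = 0.8651.
Mean component reliability = 0.8300.
Difference = 0.8651 − 0.8300 = 0.035.

0.035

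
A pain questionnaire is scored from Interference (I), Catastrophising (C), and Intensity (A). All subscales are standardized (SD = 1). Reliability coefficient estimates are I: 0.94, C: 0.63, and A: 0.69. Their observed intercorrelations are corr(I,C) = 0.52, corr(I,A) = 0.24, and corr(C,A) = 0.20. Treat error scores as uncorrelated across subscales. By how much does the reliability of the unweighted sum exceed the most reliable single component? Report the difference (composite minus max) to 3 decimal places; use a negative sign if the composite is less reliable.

Var(sum) = 3 + 1.92 = 4.92; true-score variance = 2.26 + 1.92 = 4.18; composite reliability = 0.8496.
Max component reliability = 0.9400.
Difference = 0.8496 − 0.9400 = -0.090.

-0.090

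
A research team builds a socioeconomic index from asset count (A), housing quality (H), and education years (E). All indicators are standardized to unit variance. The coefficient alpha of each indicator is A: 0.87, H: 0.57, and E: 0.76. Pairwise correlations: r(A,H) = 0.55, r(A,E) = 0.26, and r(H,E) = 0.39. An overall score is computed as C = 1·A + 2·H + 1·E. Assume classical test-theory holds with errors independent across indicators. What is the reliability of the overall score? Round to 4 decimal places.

0.7967

Var(C) = 1 + 2² + 1 + 2·[2·0.55 + 0.26 + 2·0.39] = 6 + 4.28 = 10.28.
Under uncorrelated errors the observed covariances equal the true-score covariances, so only the own-variance terms attenuate.
True-score variance = [0.87 + 2²·0.57 + 0.76] + 4.28 = 3.91 + 4.28 = 8.19.
Reliability = 8.19 / 10.28 = 0.7967.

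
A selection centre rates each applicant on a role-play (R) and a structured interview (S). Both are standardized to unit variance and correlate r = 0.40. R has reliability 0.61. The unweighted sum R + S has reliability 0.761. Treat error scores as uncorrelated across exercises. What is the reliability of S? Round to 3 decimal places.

0.721

Var(R+S) = 2 + 2·0.40 = 2.800.
True-score variance = ρ_R + ρ_S + 2·0.40, so 0.761 = (0.61 + ρ_S + 0.80) / 2.800.
ρ_S = 0.761·2.800 − 0.61 − 0.80 = 0.721.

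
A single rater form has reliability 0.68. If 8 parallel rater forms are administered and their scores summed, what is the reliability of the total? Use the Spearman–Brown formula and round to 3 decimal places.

ρ_k = kρ / (1 + (k−1)ρ) = 8·0.68 / (1 + 7·0.68) = 5.440 / 5.760 = 0.944.

0.944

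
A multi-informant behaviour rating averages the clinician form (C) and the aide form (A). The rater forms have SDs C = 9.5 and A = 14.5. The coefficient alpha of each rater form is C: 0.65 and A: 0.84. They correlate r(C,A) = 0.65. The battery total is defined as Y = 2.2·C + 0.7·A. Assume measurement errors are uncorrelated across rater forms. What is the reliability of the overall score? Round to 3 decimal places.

0.792

Var(Y) = 2.2²·9.5² + 0.7²·14.5² + 2·[1.54·9.5·14.5·0.65] = 539.832 + 275.776 = 815.608.
Because errors are independent across components, Cov(Tᵢ,Tⱼ) = Cov(Xᵢ,Xⱼ); the off-diagonal part of the true-score variance is the same as above.
True-score variance = [2.2²·9.5²·0.65 + 0.7²·14.5²·0.84] + 275.776 = 370.465 + 275.776 = 646.241.
Reliability = 646.241 / 815.608 = 0.792.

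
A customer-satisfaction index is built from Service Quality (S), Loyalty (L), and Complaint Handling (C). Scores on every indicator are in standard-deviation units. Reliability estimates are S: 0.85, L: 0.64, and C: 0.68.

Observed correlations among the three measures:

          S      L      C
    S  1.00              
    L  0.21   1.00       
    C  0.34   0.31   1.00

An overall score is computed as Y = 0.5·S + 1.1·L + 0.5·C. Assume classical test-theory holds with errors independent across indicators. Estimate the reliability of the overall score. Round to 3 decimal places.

Var(Y) = 0.5² + 1.1² + 0.5² + 2·[0.55·0.21 + 0.25·0.34 + 0.55·0.31] = 1.71 + 0.742 = 2.452.
Under uncorrelated errors the observed covariances equal the true-score covariances, so only the own-variance terms attenuate.
True-score variance = [0.5²·0.85 + 1.1²·0.64 + 0.5²·0.68] + 0.742 = 1.1569 + 0.742 = 1.8989.
Reliability = 1.8989 / 2.452 = 0.774.

0.774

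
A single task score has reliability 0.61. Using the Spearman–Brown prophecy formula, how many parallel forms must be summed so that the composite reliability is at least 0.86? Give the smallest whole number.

4

k ≥ ρ*(1−ρ₁)/(ρ₁(1−ρ*)) = 0.86·0.39 / (0.61·0.14) = 3.927.
Smallest integer k = 4.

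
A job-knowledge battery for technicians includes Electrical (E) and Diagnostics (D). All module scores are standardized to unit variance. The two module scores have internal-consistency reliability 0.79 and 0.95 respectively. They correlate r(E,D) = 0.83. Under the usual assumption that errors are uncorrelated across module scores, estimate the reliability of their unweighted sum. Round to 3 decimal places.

0.929

Var(E+D) = 2 + 2·[0.83] = 2 + 1.66 = 3.66.
Because errors are independent across components, Cov(Tᵢ,Tⱼ) = Cov(Xᵢ,Xⱼ); the off-diagonal part of the true-score variance is the same as above.
True-score variance = [0.79 + 0.95] + 1.66 = 1.74 + 1.66 = 3.4.
Reliability = 3.4 / 3.66 = 0.929.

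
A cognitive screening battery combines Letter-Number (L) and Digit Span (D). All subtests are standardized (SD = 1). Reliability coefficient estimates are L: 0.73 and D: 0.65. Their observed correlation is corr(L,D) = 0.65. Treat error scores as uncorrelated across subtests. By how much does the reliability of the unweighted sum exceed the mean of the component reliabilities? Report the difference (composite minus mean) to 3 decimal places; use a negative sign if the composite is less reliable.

0.122

Var(sum) = 2 + 1.3 = 3.3; true-score variance = 1.38 + 1.3 = 2.68; composite reliability = 0.8121.
Mean component reliability = 0.6900.
Difference = 0.8121 − 0.6900 = 0.122.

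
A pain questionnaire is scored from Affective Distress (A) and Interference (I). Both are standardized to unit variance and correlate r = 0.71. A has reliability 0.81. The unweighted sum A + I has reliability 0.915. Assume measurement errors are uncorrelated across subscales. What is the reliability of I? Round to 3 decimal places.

Var(A+I) = 2 + 2·0.71 = 3.420.
True-score variance = ρ_A + ρ_I + 2·0.71, so 0.915 = (0.81 + ρ_I + 1.42) / 3.420.
ρ_I = 0.915·3.420 − 0.81 − 1.42 = 0.899.

0.899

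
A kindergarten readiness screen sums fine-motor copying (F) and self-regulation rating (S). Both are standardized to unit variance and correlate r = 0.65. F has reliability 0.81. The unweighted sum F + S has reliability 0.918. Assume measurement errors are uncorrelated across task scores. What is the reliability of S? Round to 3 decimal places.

0.919

Var(F+S) = 2 + 2·0.65 = 3.300.
True-score variance = ρ_F + ρ_S + 2·0.65, so 0.918 = (0.81 + ρ_S + 1.30) / 3.300.
ρ_S = 0.918·3.300 − 0.81 − 1.30 = 0.919.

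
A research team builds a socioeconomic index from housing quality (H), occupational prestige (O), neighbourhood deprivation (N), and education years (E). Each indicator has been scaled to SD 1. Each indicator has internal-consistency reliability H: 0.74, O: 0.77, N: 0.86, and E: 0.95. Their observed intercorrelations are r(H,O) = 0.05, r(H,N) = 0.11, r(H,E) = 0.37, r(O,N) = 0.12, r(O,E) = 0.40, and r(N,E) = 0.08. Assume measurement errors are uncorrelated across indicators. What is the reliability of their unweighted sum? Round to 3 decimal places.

0.891

Var(H+O+N+E) = 4 + 2·[0.05 + 0.11 + 0.37 + 0.12 + 0.40 + 0.08] = 4 + 2.26 = 6.26.
Under uncorrelated errors the observed covariances equal the true-score covariances, so only the own-variance terms attenuate.
True-score variance = [0.74 + 0.77 + 0.86 + 0.95] + 2.26 = 3.32 + 2.26 = 5.58.
Reliability = 5.58 / 6.26 = 0.891.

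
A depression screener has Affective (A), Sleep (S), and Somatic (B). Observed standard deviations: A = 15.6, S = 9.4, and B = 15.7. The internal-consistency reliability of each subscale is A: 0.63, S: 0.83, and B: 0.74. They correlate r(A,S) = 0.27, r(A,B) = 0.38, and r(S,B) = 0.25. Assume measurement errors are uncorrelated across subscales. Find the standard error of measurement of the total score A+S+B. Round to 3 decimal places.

Var(total) = 578.21 + 339.115 = 917.325.
True-score variance = 409.058 + 339.115 = 748.173, so reliability = 0.8156.
Error variance = 917.325 − 748.173 = 169.152; SEM = √169.152 = 13.006.

13.006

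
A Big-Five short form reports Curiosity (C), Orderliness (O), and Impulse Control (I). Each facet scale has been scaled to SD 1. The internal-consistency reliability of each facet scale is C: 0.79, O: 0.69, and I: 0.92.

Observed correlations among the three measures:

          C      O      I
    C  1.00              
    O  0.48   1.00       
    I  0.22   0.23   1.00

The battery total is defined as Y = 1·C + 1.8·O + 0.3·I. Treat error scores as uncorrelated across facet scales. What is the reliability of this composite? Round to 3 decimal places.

Var(Y) = 1 + 1.8² + 0.3² + 2·[1.8·0.48 + 0.3·0.22 + 0.54·0.23] = 4.33 + 2.1084 = 6.4384.
Under uncorrelated errors the observed covariances equal the true-score covariances, so only the own-variance terms attenuate.
True-score variance = [0.79 + 1.8²·0.69 + 0.3²·0.92] + 2.1084 = 3.1084 + 2.1084 = 5.2168.
Reliability = 5.2168 / 6.4384 = 0.810.

0.810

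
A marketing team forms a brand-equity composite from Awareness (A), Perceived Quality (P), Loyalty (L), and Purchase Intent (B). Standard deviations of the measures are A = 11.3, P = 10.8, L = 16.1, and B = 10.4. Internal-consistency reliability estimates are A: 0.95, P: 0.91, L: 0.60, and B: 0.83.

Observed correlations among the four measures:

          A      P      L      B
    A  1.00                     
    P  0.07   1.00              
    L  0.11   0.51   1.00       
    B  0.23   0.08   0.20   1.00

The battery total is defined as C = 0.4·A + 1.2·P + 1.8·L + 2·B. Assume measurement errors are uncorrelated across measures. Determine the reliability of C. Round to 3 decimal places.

0.807

Var(C) = 0.4²·11.3² + 1.2²·10.8² + 1.8²·16.1² + 2²·10.4² + 2·[0.48·11.3·10.8·0.07 + 0.72·11.3·16.1·0.11 + 0.8·11.3·10.4·0.23 + 2.16·10.8·16.1·0.51 + 2.4·10.8·10.4·0.08 + 3.6·16.1·10.4·0.20] = 1460.87 + 747.603 = 2208.48.
Under uncorrelated errors the observed covariances equal the true-score covariances, so only the own-variance terms attenuate.
True-score variance = [0.4²·11.3²·0.95 + 1.2²·10.8²·0.91 + 1.8²·16.1²·0.60 + 2²·10.4²·0.83] + 747.603 = 1035.25 + 747.603 = 1782.85.
Reliability = 1782.85 / 2208.48 = 0.807.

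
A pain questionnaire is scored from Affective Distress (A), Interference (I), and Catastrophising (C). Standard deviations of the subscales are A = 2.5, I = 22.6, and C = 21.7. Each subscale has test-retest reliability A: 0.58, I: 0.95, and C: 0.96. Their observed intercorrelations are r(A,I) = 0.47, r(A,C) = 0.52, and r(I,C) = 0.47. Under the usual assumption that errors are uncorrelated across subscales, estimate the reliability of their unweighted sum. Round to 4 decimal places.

0.9698

Var(A+I+C) = 2.5² + 22.6² + 21.7² + 2·[2.5·22.6·0.47 + 2.5·21.7·0.52 + 22.6·21.7·0.47] = 987.9 + 570.525 = 1558.42.
Under uncorrelated errors the observed covariances equal the true-score covariances, so only the own-variance terms attenuate.
True-score variance = [2.5²·0.58 + 22.6²·0.95 + 21.7²·0.96] + 570.525 = 940.901 + 570.525 = 1511.43.
Reliability = 1511.43 / 1558.42 = 0.9698.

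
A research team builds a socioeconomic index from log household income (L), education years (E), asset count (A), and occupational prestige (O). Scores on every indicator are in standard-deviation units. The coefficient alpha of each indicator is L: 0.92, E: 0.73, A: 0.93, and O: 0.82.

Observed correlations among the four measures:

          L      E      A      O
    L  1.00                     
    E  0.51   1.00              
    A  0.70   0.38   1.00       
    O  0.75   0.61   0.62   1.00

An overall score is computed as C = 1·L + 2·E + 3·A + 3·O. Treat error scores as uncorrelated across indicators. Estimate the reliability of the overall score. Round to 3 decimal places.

Var(C) = 1 + 2² + 3² + 3² + 2·[2·0.51 + 3·0.70 + 3·0.75 + 6·0.38 + 6·0.61 + 9·0.62] = 23 + 33.78 = 56.78.
Under uncorrelated errors the observed covariances equal the true-score covariances, so only the own-variance terms attenuate.
True-score variance = [0.92 + 2²·0.73 + 3²·0.93 + 3²·0.82] + 33.78 = 19.59 + 33.78 = 53.37.
Reliability = 53.37 / 56.78 = 0.940.

0.940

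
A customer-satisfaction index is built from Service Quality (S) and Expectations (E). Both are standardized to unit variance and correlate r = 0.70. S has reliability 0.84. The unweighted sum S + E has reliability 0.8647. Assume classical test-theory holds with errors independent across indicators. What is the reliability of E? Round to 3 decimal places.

Var(S+E) = 2 + 2·0.70 = 3.400.
True-score variance = ρ_S + ρ_E + 2·0.70, so 0.8647 = (0.84 + ρ_E + 1.40) / 3.400.
ρ_E = 0.8647·3.400 − 0.84 − 1.40 = 0.700.

0.700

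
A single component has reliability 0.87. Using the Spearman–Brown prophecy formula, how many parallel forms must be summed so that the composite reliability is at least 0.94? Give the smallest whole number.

3

k ≥ ρ*(1−ρ₁)/(ρ₁(1−ρ*)) = 0.94·0.13 / (0.87·0.06) = 2.341.
Smallest integer k = 3.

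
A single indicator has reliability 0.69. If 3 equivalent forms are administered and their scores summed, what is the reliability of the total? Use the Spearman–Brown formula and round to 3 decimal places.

0.870

ρ_k = kρ / (1 + (k−1)ρ) = 3·0.69 / (1 + 2·0.69) = 2.070 / 2.380 = 0.870.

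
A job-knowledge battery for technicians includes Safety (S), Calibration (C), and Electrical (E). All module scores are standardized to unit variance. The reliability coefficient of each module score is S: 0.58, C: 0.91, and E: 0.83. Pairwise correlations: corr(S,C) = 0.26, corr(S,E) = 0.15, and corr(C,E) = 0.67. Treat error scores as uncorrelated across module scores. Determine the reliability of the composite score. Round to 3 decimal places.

Var(S+C+E) = 3 + 2·[0.26 + 0.15 + 0.67] = 3 + 2.16 = 5.16.
Because errors are independent across components, Cov(Tᵢ,Tⱼ) = Cov(Xᵢ,Xⱼ); the off-diagonal part of the true-score variance is the same as above.
True-score variance = [0.58 + 0.91 + 0.83] + 2.16 = 2.32 + 2.16 = 4.48.
Reliability = 4.48 / 5.16 = 0.868.

0.868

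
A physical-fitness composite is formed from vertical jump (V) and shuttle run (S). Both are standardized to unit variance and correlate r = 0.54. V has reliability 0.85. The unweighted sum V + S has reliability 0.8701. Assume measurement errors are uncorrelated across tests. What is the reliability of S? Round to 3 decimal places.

0.750

Var(V+S) = 2 + 2·0.54 = 3.080.
True-score variance = ρ_V + ρ_S + 2·0.54, so 0.8701 = (0.85 + ρ_S + 1.08) / 3.080.
ρ_S = 0.8701·3.080 − 0.85 − 1.08 = 0.750.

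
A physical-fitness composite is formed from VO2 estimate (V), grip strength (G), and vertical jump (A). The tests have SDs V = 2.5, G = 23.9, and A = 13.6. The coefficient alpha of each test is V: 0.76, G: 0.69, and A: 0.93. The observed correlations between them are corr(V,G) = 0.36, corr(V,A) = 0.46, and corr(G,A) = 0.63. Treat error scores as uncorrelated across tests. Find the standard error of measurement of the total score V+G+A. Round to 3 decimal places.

13.839

Var(total) = 762.42 + 483.85 = 1246.27.
True-score variance = 570.898 + 483.85 = 1054.75, so reliability = 0.8463.
Error variance = 1246.27 − 1054.75 = 191.522; SEM = √191.522 = 13.839.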